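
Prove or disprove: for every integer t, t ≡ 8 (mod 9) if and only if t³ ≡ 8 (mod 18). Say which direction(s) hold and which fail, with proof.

Neither direction holds.

[⇒] This fails: take t = 17. Then 17 ≡ 8 (mod 9), but 17³ = 4913 ≡ 17 (mod 18), not 8.

[⇐] This fails: take t = 2. Then 2³ = 8 ≡ 8 (mod 18), yet 2 ≡ 2 (mod 9), not 8.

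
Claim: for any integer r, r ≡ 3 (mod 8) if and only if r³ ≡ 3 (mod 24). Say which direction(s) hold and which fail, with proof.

(⇒) fails; (⇐) holds.

Forward direction. This fails: take r = 11. Then 11 ≡ 3 (mod 8), but 11³ = 1331 ≡ 11 (mod 24), not 3.

Converse. The residues r modulo 24 with r³ ≡ 3 (mod 24) are exactly {3}, and each is ≡ 3 (mod 8).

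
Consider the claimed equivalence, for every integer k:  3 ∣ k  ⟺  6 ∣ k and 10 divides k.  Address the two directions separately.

Not equivalent: only (⇐) holds.

(→) This fails: take k = 3. Certainly 3 ∣ 3, but 6 ∤ 3.

(←) Suppose 6 ∣ k and 10 ∣ k. Any common multiple of 6 and 10 is a multiple of their lcm; here lcm(6, 10) = 6·10/gcd(6, 10) = 60/2 = 30, so 30 ∣ k. Since 3 ∣ 30, it follows that 3 ∣ k.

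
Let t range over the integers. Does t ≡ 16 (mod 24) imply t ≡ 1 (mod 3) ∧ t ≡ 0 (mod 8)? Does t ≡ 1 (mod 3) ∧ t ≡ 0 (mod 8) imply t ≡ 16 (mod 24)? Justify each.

(⟸) If t ≡ 1 (mod 3) and t ≡ 0 (mod 8), then by the Chinese remainder theorem t ≡ 16 (mod 24). This is exactly t ≡ 16 (mod 24).

(⟹) Suppose t ≡ 16 (mod 24); write t = 24j + 16. Since 3 ∣ 24, reducing mod 3 gives t ≡ 16 ≡ 1 (mod 3); since 8 ∣ 24, reducing mod 8 gives t ≡ 16 ≡ 0 (mod 8).

Both directions hold; the statement is true.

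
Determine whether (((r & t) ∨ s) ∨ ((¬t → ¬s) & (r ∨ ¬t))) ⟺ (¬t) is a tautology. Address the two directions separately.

Only the converse holds.

(⇐) Assume the antecedent. If r is true, the consequent reduces to true regardless of the other variables. If r is false, the antecedent forces (r = F, s = F, t = F) or (r = F, s = T, t = F), and the consequent holds there. Either way the consequent holds.

(⇒) This fails. Under r = T, s = F, t = T, the left side is true but the right side is false.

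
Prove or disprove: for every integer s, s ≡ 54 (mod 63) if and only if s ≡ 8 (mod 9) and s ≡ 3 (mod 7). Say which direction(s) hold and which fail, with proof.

Both directions fail.

(⇒) This fails: s = 54 gives 54 ≡ 54 (mod 63) but 54 ≡ 0 (mod 9), so the conjunction on the right does not hold.

(⇐) This fails: s = 17 satisfies both congruences on the right (17 ≡ 8 mod 9 and 17 ≡ 3 mod 7) yet 17 ≡ 17 (mod 63), not 54.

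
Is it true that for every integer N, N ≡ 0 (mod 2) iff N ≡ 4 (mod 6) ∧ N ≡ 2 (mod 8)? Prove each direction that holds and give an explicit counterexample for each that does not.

(→) This fails: N = 0 gives 0 ≡ 0 (mod 2) but 0 ≡ 0 (mod 6), so the conjunction on the right does not hold.

(←) Conversely, if N ≡ 4 (mod 6) and N ≡ 2 (mod 8), then by the Chinese remainder theorem N ≡ 10 (mod 24). Since 10 ≡ 0 (mod 2) and 2 ∣ 24, we get N ≡ 0 (mod 2).

Only the converse holds.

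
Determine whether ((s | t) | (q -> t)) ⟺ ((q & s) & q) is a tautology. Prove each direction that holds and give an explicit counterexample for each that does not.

[⇐] Assume the antecedent. If t is true, (s | t) | (q -> t) reduces to true regardless of the other variables. If t is false, the antecedent forces (t = F, q = T, s = T), and (s | t) | (q -> t) holds there. Either way (s | t) | (q -> t) holds.

[⇒] This fails. Under t = F, q = F, s = F, the left side is true but the right side is false.

Only the converse holds.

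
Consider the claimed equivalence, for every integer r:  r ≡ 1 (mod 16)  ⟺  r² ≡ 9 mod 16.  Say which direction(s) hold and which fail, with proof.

Neither direction holds.

Forward direction. This fails: take r = 1. Then 1 ≡ 1 (mod 16), but 1² = 1 ≡ 1 (mod 16), not 9.

Converse. This fails: take r = 3. Then 3² = 9 ≡ 9 (mod 16), yet 3 ≡ 3 (mod 16), not 1.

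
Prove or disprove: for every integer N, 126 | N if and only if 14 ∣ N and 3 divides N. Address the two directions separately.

(⟹) If 126 ∣ N, write N = 126q. Since 126 = 9·14, N = 14·(9q), so 14 ∣ N; and since 126 = 42·3, N = 3·(42q), so 3 ∣ N.

(⟸) This fails: take N = 42. Both 14 ∣ 42 and 3 ∣ 42, yet 42 is not a multiple of 126 (since 42 = 0·126 + 42), so 126 ∤ 42.

Only the forward implication holds.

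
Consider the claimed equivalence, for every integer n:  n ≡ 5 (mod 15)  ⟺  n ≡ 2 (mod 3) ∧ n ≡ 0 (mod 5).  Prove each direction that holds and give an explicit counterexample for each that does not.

(⇒) Suppose n ≡ 5 (mod 15); write n = 15j + 5. Since 3 ∣ 15, reducing mod 3 gives n ≡ 5 ≡ 2 (mod 3); since 5 ∣ 15, reducing mod 5 gives n ≡ 5 ≡ 0 (mod 5).

(⇐) Conversely, if n ≡ 2 (mod 3) and n ≡ 0 (mod 5), then by the Chinese remainder theorem n ≡ 5 (mod 15). This is exactly n ≡ 5 (mod 15).

Both directions hold; the statement is true.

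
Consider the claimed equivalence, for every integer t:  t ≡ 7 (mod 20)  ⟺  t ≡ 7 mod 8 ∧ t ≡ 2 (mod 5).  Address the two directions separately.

(⟹) This fails: t = 27 gives 27 ≡ 7 (mod 20) but 27 ≡ 3 (mod 8), so the conjunction on the right does not hold.

(⟸) Conversely, if t ≡ 7 (mod 8) and t ≡ 2 (mod 5), then by the Chinese remainder theorem t ≡ 7 (mod 40). Since 7 ≡ 7 (mod 20) and 20 ∣ 40, we get t ≡ 7 (mod 20).

The forward direction fails; the converse holds.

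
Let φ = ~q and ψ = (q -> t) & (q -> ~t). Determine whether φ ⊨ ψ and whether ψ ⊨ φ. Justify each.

(→) Assume the antecedent. If t is true, the antecedent forces (t = T, q = F), and (q -> t) & (q -> ~t) holds there. If t is false, the antecedent forces (t = F, q = F), and (q -> t) & (q -> ~t) holds there. Either way (q -> t) & (q -> ~t) holds.

(←) Assume the antecedent. If t is true, the antecedent forces (t = T, q = F), and ~q holds there. If t is false, the antecedent forces (t = F, q = F), and ~q holds there. Either way ~q holds.

Both implications hold.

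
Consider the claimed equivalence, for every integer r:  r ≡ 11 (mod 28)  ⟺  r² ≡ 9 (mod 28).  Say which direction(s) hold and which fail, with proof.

The forward direction holds; the converse fails.

(⇒) Suppose r ≡ 11 (mod 28). Write r = 28j + 11. Then (28j + 11)² = 784j² + 616j + 121 = 28(28j² + 22j + 4) + 9, so r² ≡ 9 (mod 28).

(⇐) This fails: take r = 3. Then 3² = 9 ≡ 9 (mod 28), yet 3 ≡ 3 (mod 28), not 11.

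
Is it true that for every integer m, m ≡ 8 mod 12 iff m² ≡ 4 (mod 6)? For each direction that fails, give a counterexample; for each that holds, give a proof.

(⇐) This fails: take m = 2. Then 2² = 4 ≡ 4 (mod 6), yet 2 ≡ 2 (mod 12), not 8.

(⇒) Suppose m ≡ 8 (mod 12). Then m² ≡ 8² = 64 (mod 12), and since 6 ∣ 12, also m² ≡ 4 (mod 6).

The forward direction holds; the converse fails.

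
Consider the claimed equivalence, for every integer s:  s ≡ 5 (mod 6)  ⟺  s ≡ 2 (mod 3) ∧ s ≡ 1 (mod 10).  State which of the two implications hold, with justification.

[⇐] If s ≡ 2 (mod 3) and s ≡ 1 (mod 10), then by the Chinese remainder theorem s ≡ 11 (mod 30). Since 11 ≡ 5 (mod 6) and 6 ∣ 30, we get s ≡ 5 (mod 6).

[⇒] This fails: s = 5 gives 5 ≡ 5 (mod 6) but 5 ≡ 5 (mod 10), so the conjunction on the right does not hold.

Only the reverse direction holds.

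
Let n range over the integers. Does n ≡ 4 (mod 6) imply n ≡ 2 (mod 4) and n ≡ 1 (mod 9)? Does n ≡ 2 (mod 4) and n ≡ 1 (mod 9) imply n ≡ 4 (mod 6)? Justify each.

(→) This fails: n = 34 gives 34 ≡ 4 (mod 6) but 34 ≡ 7 (mod 9), so the conjunction on the right does not hold.

(←) Conversely, if n ≡ 2 (mod 4) and n ≡ 1 (mod 9), then by the Chinese remainder theorem n ≡ 10 (mod 36). Since 10 ≡ 4 (mod 6) and 6 ∣ 36, we get n ≡ 4 (mod 6).

Only the converse holds.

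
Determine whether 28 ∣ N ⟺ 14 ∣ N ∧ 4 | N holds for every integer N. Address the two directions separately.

(→) If 28 ∣ N, write N = 28q. Since 28 = 2·14, N = 14·(2q), so 14 ∣ N; and since 28 = 7·4, N = 4·(7q), so 4 ∣ N.

(←) Suppose 14 ∣ N and 4 ∣ N. Any common multiple of 14 and 4 is a multiple of their lcm; here lcm(14, 4) = 14·4/gcd(14, 4) = 56/2 = 28, so 28 ∣ N.

Both directions hold.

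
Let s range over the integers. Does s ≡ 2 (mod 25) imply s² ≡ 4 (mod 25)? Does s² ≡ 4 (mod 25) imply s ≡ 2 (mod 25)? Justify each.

Not equivalent: only (⇒) holds.

(←) This fails: take s = 23. Then 23² = 529 ≡ 4 (mod 25), yet 23 ≡ 23 (mod 25), not 2.

(→) Suppose s ≡ 2 (mod 25). Write s = 25j + 2. Then (25j + 2)² = 625j² + 100j + 4 = 25(25j² + 4j) + 4, so s² ≡ 4 (mod 25).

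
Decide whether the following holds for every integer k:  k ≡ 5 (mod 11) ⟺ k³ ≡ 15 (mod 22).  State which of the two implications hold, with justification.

Forward direction. This fails: take k = 16. Then 16 ≡ 5 (mod 11), but 16³ = 4096 ≡ 4 (mod 22), not 15.

Converse. The residues r modulo 22 with r³ ≡ 15 (mod 22) are exactly {5}, and each is ≡ 5 (mod 11).

Not equivalent: only (⇐) holds.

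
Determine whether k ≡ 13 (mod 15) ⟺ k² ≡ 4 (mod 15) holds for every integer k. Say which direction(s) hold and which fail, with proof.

(←) This fails: take k = 2. Then 2² = 4 ≡ 4 (mod 15), yet 2 ≡ 2 (mod 15), not 13.

(→) Suppose k ≡ 13 (mod 15). Write k = 15j + 13. Then (15j + 13)² = 225j² + 390j + 169 = 15(15j² + 26j + 11) + 4, so k² ≡ 4 (mod 15).

Only the forward implication holds.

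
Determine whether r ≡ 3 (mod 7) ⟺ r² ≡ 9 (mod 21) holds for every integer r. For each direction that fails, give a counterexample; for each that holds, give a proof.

(⇒) fails and (⇐) fails.

Forward direction. This fails: take r = 10. Then 10 ≡ 3 (mod 7), but 10² = 100 ≡ 16 (mod 21), not 9.

Converse. This fails: take r = 18. Then 18² = 324 ≡ 9 (mod 21), yet 18 ≡ 4 (mod 7), not 3.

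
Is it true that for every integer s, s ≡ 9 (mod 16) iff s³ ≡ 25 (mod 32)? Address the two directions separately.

Only the reverse direction holds.

Forward direction. This fails: take s = 25. Then 25 ≡ 9 (mod 16), but 25³ = 15625 ≡ 9 (mod 32), not 25.

Converse. The residues r modulo 32 with r³ ≡ 25 (mod 32) are exactly {9}, and each is ≡ 9 (mod 16).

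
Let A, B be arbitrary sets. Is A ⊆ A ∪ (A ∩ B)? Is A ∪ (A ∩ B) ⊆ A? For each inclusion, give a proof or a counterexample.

Forward inclusion. Let x ∈ A. Then either x ∈ A and x ∉ B; or x ∈ A ∩ B. In each case x ∈ A ∪ (A ∩ B), so A ⊆ A ∪ (A ∩ B).

Reverse inclusion. Let x ∈ A ∪ (A ∩ B). Then either x ∈ A and x ∉ B; or x ∈ A ∩ B. In each case x ∈ A, so A ∪ (A ∩ B) ⊆ A.

Both inclusions hold.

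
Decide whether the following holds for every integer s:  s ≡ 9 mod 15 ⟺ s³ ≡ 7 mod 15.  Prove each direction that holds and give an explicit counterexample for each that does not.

Both directions fail.

(⟹) This fails: take s = 9. Then 9 ≡ 9 (mod 15), but 9³ = 729 ≡ 9 (mod 15), not 7.

(⟸) This fails: take s = 13. Then 13³ = 2197 ≡ 7 (mod 15), yet 13 ≡ 13 (mod 15), not 9.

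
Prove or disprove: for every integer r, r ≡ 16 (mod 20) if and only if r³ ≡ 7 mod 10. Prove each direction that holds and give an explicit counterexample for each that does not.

Neither implication holds.

[⇒] This fails: take r = 16. Then 16 ≡ 16 (mod 20), but 16³ = 4096 ≡ 6 (mod 10), not 7.

[⇐] This fails: take r = 3. Then 3³ = 27 ≡ 7 (mod 10), yet 3 ≡ 3 (mod 20), not 16.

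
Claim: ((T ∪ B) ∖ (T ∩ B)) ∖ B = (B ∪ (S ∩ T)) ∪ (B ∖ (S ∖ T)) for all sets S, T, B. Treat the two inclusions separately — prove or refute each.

(⊆) This inclusion fails. Take S = ∅, T = {1}, B = ∅; then 1 ∈ ((T ∪ B) ∖ (T ∩ B)) ∖ B but 1 ∉ (B ∪ (S ∩ T)) ∪ (B ∖ (S ∖ T)).

(⊇) This inclusion fails. Take S = ∅, T = ∅, B = {1}; then 1 ∈ (B ∪ (S ∩ T)) ∪ (B ∖ (S ∖ T)) but 1 ∉ ((T ∪ B) ∖ (T ∩ B)) ∖ B.

Neither inclusion holds.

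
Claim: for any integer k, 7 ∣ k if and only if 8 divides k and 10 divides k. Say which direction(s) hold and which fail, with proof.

Neither implication holds.

(⇒) This fails: take k = 7. Certainly 7 ∣ 7, but 8 ∤ 7.

(⇐) This fails: take k = 40. Both 8 ∣ 40 and 10 ∣ 40, yet 40 is not a multiple of 7 (since 40 = 5·7 + 5), so 7 ∤ 40.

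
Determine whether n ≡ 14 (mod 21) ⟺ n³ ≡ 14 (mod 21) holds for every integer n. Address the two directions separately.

Both implications hold.

(⟸) Suppose n³ ≡ 14 (mod 21). The only residue r in {0, …, 20} with r³ ≡ 14 (mod 21) is r = 14, so n ≡ 14 (mod 21).

(⟹) Suppose n ≡ 14 (mod 21). Write n = 21j + 14. Then (21j + 14)³ = 9261j³ + 18522j² + 12348j + 2744 = 21(441j³ + 882j² + 588j + 130) + 14, so n³ ≡ 14 (mod 21).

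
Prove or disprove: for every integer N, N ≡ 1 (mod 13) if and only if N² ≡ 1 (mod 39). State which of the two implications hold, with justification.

Both directions fail.

(⇒) This fails: take N = 27. Then 27 ≡ 1 (mod 13), but 27² = 729 ≡ 27 (mod 39), not 1.

(⇐) This fails: take N = 25. Then 25² = 625 ≡ 1 (mod 39), yet 25 ≡ 12 (mod 13), not 1.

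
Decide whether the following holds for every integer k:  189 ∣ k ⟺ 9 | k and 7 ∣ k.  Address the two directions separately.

Only the forward direction holds.

(⟹) If 189 ∣ k, write k = 189q. Since 189 = 21·9, k = 9·(21q), so 9 ∣ k; and since 189 = 27·7, k = 7·(27q), so 7 ∣ k.

(⟸) This fails: take k = 63. Both 9 ∣ 63 and 7 ∣ 63, yet 63 is not a multiple of 189 (since 63 = 0·189 + 63), so 189 ∤ 63.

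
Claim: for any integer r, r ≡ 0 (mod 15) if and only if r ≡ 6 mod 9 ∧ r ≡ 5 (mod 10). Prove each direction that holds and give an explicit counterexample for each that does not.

[⇒] This fails: r = 0 gives 0 ≡ 0 (mod 15) but 0 ≡ 0 (mod 9), so the conjunction on the right does not hold.

[⇐] Conversely, if r ≡ 6 (mod 9) and r ≡ 5 (mod 10), then by the Chinese remainder theorem r ≡ 15 (mod 90). Since 15 ≡ 0 (mod 15) and 15 ∣ 90, we get r ≡ 0 (mod 15).

The forward direction fails; the converse holds.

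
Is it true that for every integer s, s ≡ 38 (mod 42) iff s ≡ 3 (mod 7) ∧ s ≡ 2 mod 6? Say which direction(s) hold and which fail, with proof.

Both implications hold.

[⇒] Suppose s ≡ 38 (mod 42); write s = 42j + 38. Since 7 ∣ 42, reducing mod 7 gives s ≡ 38 ≡ 3 (mod 7); since 6 ∣ 42, reducing mod 6 gives s ≡ 38 ≡ 2 (mod 6).

[⇐] Conversely, if s ≡ 3 (mod 7) and s ≡ 2 (mod 6), then by the Chinese remainder theorem s ≡ 38 (mod 42). This is exactly s ≡ 38 (mod 42).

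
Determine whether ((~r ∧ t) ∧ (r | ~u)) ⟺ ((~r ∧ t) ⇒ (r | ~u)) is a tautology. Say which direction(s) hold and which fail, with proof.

The forward direction holds; the converse fails.

(⟹) Assume the antecedent. If t is true, the antecedent forces (t = T, u = F, r = F), and (~r ∧ t) ⇒ (r | ~u) holds there. If t is false, the antecedent cannot hold. Either way (~r ∧ t) ⇒ (r | ~u) holds.

(⟸) This fails. Under t = F, u = F, r = F, the left side is false but the right side is true.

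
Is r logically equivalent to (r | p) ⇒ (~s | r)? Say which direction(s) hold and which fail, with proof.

Not equivalent: only (⇒) holds.

(⇒) Assume the antecedent. If r is true, (r | p) ⇒ (~s | r) reduces to true regardless of the other variables. If r is false, the antecedent cannot hold. Either way (r | p) ⇒ (~s | r) holds.

(⇐) This fails. Under r = F, p = F, s = F, the left side is false but the right side is true.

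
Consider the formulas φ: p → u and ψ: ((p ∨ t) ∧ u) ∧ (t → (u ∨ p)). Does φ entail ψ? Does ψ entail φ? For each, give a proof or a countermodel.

(⇒) This fails. Under p = F, u = F, t = F, the left side is true but the right side is false.

(⇐) Assume the antecedent. If p is true, the antecedent forces (p = T, u = T, t = F) or (p = T, u = T, t = T), and p → u holds there. If p is false, p → u reduces to true regardless of the other variables. Either way p → u holds.

Only the converse holds.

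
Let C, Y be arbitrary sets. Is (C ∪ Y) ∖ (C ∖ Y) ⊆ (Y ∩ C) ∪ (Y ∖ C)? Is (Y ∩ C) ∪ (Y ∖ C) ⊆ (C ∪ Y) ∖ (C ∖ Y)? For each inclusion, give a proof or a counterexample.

(⟹) Let x ∈ (C ∪ Y) ∖ (C ∖ Y). Then either x ∈ Y and x ∉ C; or x ∈ C ∩ Y. In each case x ∈ (Y ∩ C) ∪ (Y ∖ C), so (C ∪ Y) ∖ (C ∖ Y) ⊆ (Y ∩ C) ∪ (Y ∖ C).

(⟸) Let x ∈ (Y ∩ C) ∪ (Y ∖ C). Then either x ∈ Y and x ∉ C; or x ∈ C ∩ Y. In each case x ∈ (C ∪ Y) ∖ (C ∖ Y), so (Y ∩ C) ∪ (Y ∖ C) ⊆ (C ∪ Y) ∖ (C ∖ Y).

Both inclusions hold.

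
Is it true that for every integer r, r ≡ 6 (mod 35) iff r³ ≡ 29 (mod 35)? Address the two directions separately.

Neither implication holds.

Forward direction. This fails: take r = 6. Then 6 ≡ 6 (mod 35), but 6³ = 216 ≡ 6 (mod 35), not 29.

Converse. This fails: take r = 4. Then 4³ = 64 ≡ 29 (mod 35), yet 4 ≡ 4 (mod 35), not 6.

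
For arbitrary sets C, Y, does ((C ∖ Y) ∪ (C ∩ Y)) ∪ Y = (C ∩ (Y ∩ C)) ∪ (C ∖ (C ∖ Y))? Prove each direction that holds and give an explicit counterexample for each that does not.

(⊇) Let x ∈ (C ∩ (Y ∩ C)) ∪ (C ∖ (C ∖ Y)). Then x ∈ C ∩ Y, from which x ∈ ((C ∖ Y) ∪ (C ∩ Y)) ∪ Y.

(⊆) This inclusion fails. Take C = {1}, Y = ∅; then 1 ∈ ((C ∖ Y) ∪ (C ∩ Y)) ∪ Y but 1 ∉ (C ∩ (Y ∩ C)) ∪ (C ∖ (C ∖ Y)).

(⊆) fails; (⊇) holds.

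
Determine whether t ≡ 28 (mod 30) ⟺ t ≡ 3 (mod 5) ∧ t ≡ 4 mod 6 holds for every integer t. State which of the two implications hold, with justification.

Both implications hold.

(⟹) Suppose t ≡ 28 (mod 30); write t = 30j + 28. Since 5 ∣ 30, reducing mod 5 gives t ≡ 28 ≡ 3 (mod 5); since 6 ∣ 30, reducing mod 6 gives t ≡ 28 ≡ 4 (mod 6).

(⟸) Conversely, if t ≡ 3 (mod 5) and t ≡ 4 (mod 6), then by the Chinese remainder theorem t ≡ 28 (mod 30). This is exactly t ≡ 28 (mod 30).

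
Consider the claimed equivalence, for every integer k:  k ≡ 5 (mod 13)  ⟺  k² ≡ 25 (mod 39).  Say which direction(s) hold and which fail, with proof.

(⇒) This fails: take k = 18. Then 18 ≡ 5 (mod 13), but 18² = 324 ≡ 12 (mod 39), not 25.

(⇐) This fails: take k = 8. Then 8² = 64 ≡ 25 (mod 39), yet 8 ≡ 8 (mod 13), not 5.

Neither direction holds.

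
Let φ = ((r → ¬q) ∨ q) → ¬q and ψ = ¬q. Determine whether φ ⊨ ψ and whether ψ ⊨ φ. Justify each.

The biconditional holds.

(→) Assume the antecedent. If q is true, the antecedent cannot hold. If q is false, ¬q reduces to true regardless of the other variables. Either way ¬q holds.

(←) Assume the antecedent. If q is true, the antecedent cannot hold. If q is false, ((r → ¬q) ∨ q) → ¬q reduces to true regardless of the other variables. Either way ((r → ¬q) ∨ q) → ¬q holds.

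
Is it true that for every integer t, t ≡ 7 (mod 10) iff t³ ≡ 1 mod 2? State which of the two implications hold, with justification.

(→) Suppose t ≡ 7 (mod 10). Then t³ ≡ 7³ = 343 (mod 10), and since 2 ∣ 10, also t³ ≡ 1 (mod 2).

(←) This fails: take t = 1. Then 1³ = 1 ≡ 1 (mod 2), yet 1 ≡ 1 (mod 10), not 7.

(⇒) holds; (⇐) fails.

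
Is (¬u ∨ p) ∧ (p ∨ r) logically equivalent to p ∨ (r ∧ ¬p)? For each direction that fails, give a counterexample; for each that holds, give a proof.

Forward direction. Assume the antecedent. If r is true, p ∨ (r ∧ ¬p) reduces to true regardless of the other variables. If r is false, the antecedent forces (r = F, p = T, u = F) or (r = F, p = T, u = T), and p ∨ (r ∧ ¬p) holds there. Either way p ∨ (r ∧ ¬p) holds.

Converse. This fails. Under r = T, p = F, u = T, the left side is false but the right side is true.

Not equivalent: only (⇒) holds.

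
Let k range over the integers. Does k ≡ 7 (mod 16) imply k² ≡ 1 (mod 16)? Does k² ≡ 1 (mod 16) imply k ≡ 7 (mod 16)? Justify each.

[⇒] Suppose k ≡ 7 (mod 16). Write k = 16j + 7. Then (16j + 7)² = 256j² + 224j + 49 = 16(16j² + 14j + 3) + 1, so k² ≡ 1 (mod 16).

[⇐] This fails: take k = 1. Then 1² = 1 ≡ 1 (mod 16), yet 1 ≡ 1 (mod 16), not 7.

The forward direction holds; the converse fails.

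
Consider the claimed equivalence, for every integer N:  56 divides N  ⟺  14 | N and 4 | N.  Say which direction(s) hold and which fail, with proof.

Forward direction. If 56 ∣ N, write N = 56q. Since 56 = 4·14, N = 14·(4q), so 14 ∣ N; and since 56 = 14·4, N = 4·(14q), so 4 ∣ N.

Converse. This fails: take N = 28. Both 14 ∣ 28 and 4 ∣ 28, yet 28 is not a multiple of 56 (since 28 = 0·56 + 28), so 56 ∤ 28.

The forward direction holds; the converse fails.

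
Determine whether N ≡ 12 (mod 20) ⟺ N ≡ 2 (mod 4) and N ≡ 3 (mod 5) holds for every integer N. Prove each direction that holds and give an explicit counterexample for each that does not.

Neither direction holds.

Forward direction. This fails: N = 12 gives 12 ≡ 12 (mod 20) but 12 ≡ 0 (mod 4), so the conjunction on the right does not hold.

Converse. This fails: N = 18 satisfies both congruences on the right (18 ≡ 2 mod 4 and 18 ≡ 3 mod 5) yet 18 ≡ 18 (mod 20), not 12.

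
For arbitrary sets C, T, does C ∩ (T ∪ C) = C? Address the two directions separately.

Reverse inclusion. Let x ∈ C. Then either x ∈ C and x ∉ T; or x ∈ C ∩ T. In each case x ∈ C ∩ (T ∪ C), so C ⊆ C ∩ (T ∪ C).

Forward inclusion. Let x ∈ C ∩ (T ∪ C). Then either x ∈ C and x ∉ T; or x ∈ C ∩ T. In each case x ∈ C, so C ∩ (T ∪ C) ⊆ C.

Both inclusions hold.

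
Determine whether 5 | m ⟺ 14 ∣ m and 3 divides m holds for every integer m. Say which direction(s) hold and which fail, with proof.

(⟹) This fails: take m = 5. Certainly 5 ∣ 5, but 14 ∤ 5.

(⟸) This fails: take m = 42. Both 14 ∣ 42 and 3 ∣ 42, yet 42 is not a multiple of 5 (since 42 = 8·5 + 2), so 5 ∤ 42.

Neither implication holds.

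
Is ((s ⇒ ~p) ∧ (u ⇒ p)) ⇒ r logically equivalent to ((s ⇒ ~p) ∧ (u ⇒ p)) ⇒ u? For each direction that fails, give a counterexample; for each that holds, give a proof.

(⇒) This fails. Under r = T, s = F, u = F, p = F, the left side is true but the right side is false.

(⇐) This fails. Under r = F, s = F, u = T, p = T, the left side is false but the right side is true.

Both directions fail.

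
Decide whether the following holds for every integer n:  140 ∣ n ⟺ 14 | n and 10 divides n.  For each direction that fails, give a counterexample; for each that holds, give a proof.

Forward direction. If 140 ∣ n, write n = 140q. Since 140 = 10·14, n = 14·(10q), so 14 ∣ n; and since 140 = 14·10, n = 10·(14q), so 10 ∣ n.

Converse. This fails: take n = 70. Both 14 ∣ 70 and 10 ∣ 70, yet 70 is not a multiple of 140 (since 70 = 0·140 + 70), so 140 ∤ 70.

Only the forward direction holds.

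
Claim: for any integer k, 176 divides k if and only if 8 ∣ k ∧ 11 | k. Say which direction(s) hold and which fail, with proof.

Only the forward implication holds.

Forward direction. If 176 ∣ k, write k = 176q. Since 176 = 22·8, k = 8·(22q), so 8 ∣ k; and since 176 = 16·11, k = 11·(16q), so 11 ∣ k.

Converse. This fails: take k = 88. Both 8 ∣ 88 and 11 ∣ 88, yet 88 is not a multiple of 176 (since 88 = 0·176 + 88), so 176 ∤ 88.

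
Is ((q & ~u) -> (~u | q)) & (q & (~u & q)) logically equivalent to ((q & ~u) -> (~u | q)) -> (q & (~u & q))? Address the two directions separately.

(→) Assume the antecedent. If q is true, the antecedent forces (q = T, u = F), and the consequent holds there. If q is false, the antecedent cannot hold. Either way the consequent holds.

(←) Assume the antecedent. If q is true, the antecedent forces (q = T, u = F), and the consequent holds there. If q is false, the antecedent cannot hold. Either way the consequent holds.

Both implications hold.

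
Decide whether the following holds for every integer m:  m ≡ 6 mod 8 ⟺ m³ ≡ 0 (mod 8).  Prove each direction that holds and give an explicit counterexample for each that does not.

Only the forward direction holds.

[⇒] Suppose m ≡ 6 mod 8. Write m = 8j + 6. Then (8j + 6)³ = 512j³ + 1152j² + 864j + 216 = 8(64j³ + 144j² + 108j + 27) + 0, so m³ ≡ 0 (mod 8).

[⇐] This fails: take m = 0. Then 0³ = 0 ≡ 0 (mod 8), yet 0 ≡ 0 (mod 8), not 6.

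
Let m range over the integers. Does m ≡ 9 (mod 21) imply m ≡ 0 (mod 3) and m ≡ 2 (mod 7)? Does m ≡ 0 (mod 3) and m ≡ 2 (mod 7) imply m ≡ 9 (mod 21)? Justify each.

Both directions hold; the statement is true.

(→) Suppose m ≡ 9 (mod 21); write m = 21j + 9. Since 3 ∣ 21, reducing mod 3 gives m ≡ 9 ≡ 0 (mod 3); since 7 ∣ 21, reducing mod 7 gives m ≡ 9 ≡ 2 (mod 7).

(←) Conversely, if m ≡ 0 (mod 3) and m ≡ 2 (mod 7), then by the Chinese remainder theorem m ≡ 9 (mod 21). This is exactly m ≡ 9 (mod 21).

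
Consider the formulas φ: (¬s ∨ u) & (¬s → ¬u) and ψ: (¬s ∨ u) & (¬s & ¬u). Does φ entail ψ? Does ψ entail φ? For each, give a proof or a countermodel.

The forward direction fails; the converse holds.

(⟹) This fails. Under s = T, u = T, the left side is true but the right side is false.

(⟸) Assume the antecedent. If s is true, the antecedent cannot hold. If s is false, the antecedent forces (s = F, u = F), and (¬s ∨ u) & (¬s → ¬u) holds there. Either way (¬s ∨ u) & (¬s → ¬u) holds.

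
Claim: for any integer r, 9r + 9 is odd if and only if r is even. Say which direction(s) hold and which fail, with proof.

(→) Suppose 9r + 9 is odd. Since 9 is odd, 9r and r have the same parity, so 9r + 9 ≡ r + 9 (mod 2). As 9 is odd, 9r + 9 is odd exactly when r is even. Thus r is even.

(←) Conversely, suppose r is even; write r = 2j. Then 9r + 9 = 9·(2j) + 9 = 2·9j + 9, which is odd.

Both implications hold.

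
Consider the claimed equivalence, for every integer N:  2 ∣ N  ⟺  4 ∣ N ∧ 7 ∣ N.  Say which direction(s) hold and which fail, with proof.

The forward direction fails; the converse holds.

[⇒] This fails: take N = 2. Certainly 2 ∣ 2, but 4 ∤ 2.

[⇐] Suppose 4 ∣ N and 7 ∣ N. Any common multiple of 4 and 7 is a multiple of their lcm; here gcd(4, 7) = 1, so lcm(4, 7) = 4·7 = 28, so 28 ∣ N. Since 2 ∣ 28, it follows that 2 ∣ N.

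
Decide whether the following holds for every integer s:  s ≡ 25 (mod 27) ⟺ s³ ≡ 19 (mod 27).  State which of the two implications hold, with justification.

Only the forward implication holds.

(⇒) Suppose s ≡ 25 (mod 27). Write s = 27j + 25. Then (27j + 25)³ = 19683j³ + 54675j² + 50625j + 15625 = 27(729j³ + 2025j² + 1875j + 578) + 19, so s³ ≡ 19 (mod 27).

(⇐) This fails: take s = 7. Then 7³ = 343 ≡ 19 (mod 27), yet 7 ≡ 7 (mod 27), not 25.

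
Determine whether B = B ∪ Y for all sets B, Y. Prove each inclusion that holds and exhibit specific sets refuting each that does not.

(⊆) Let x ∈ B. Then either x ∈ B and x ∉ Y; or x ∈ B ∩ Y. In each case x ∈ B ∪ Y, so B ⊆ B ∪ Y.

(⊇) This inclusion fails. Take B = ∅, Y = {1}; then 1 ∈ B ∪ Y but 1 ∉ B.

(⊆) holds; (⊇) fails.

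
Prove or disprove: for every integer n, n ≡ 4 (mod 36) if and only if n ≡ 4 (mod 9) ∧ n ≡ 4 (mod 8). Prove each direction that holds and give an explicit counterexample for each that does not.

(←) If n ≡ 4 (mod 9) and n ≡ 4 (mod 8), then by the Chinese remainder theorem n ≡ 4 (mod 72). Since 4 ≡ 4 (mod 36) and 36 ∣ 72, we get n ≡ 4 (mod 36).

(→) This fails: n = 40 gives 40 ≡ 4 (mod 36) but 40 ≡ 0 (mod 8), so the conjunction on the right does not hold.

Only the reverse direction holds.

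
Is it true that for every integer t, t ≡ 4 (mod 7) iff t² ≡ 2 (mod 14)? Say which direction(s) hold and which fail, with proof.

Neither direction holds.

(⟹) This fails: take t = 11. Then 11 ≡ 4 (mod 7), but 11² = 121 ≡ 9 (mod 14), not 2.

(⟸) This fails: take t = 10. Then 10² = 100 ≡ 2 (mod 14), yet 10 ≡ 3 (mod 7), not 4.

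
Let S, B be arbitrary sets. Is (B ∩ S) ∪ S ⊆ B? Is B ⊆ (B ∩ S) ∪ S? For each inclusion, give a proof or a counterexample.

(⊆) This inclusion fails. Take S = {1}, B = ∅; then 1 ∈ (B ∩ S) ∪ S but 1 ∉ B.

(⊇) This inclusion fails. Take S = ∅, B = {1}; then 1 ∈ B but 1 ∉ (B ∩ S) ∪ S.

Both inclusions fail.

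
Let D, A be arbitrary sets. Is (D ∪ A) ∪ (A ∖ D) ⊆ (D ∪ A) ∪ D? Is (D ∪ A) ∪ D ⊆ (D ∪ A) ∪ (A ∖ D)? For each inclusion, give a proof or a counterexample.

Forward inclusion. Let x ∈ (D ∪ A) ∪ (A ∖ D). Then either x ∈ D and x ∉ A; or x ∈ A and x ∉ D; or x ∈ D ∩ A. In each case x ∈ (D ∪ A) ∪ D, so (D ∪ A) ∪ (A ∖ D) ⊆ (D ∪ A) ∪ D.

Reverse inclusion. Let x ∈ (D ∪ A) ∪ D. Then either x ∈ D and x ∉ A; or x ∈ A and x ∉ D; or x ∈ D ∩ A. In each case x ∈ (D ∪ A) ∪ (A ∖ D), so (D ∪ A) ∪ D ⊆ (D ∪ A) ∪ (A ∖ D).

Both inclusions hold.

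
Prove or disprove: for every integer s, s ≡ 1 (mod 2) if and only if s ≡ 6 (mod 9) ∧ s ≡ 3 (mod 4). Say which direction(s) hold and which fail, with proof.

(⇒) This fails: s = 1 gives 1 ≡ 1 (mod 2) but 1 ≡ 1 (mod 9), so the conjunction on the right does not hold.

(⇐) Conversely, if s ≡ 6 (mod 9) and s ≡ 3 (mod 4), then by the Chinese remainder theorem s ≡ 15 (mod 36). Since 15 ≡ 1 (mod 2) and 2 ∣ 36, we get s ≡ 1 (mod 2).

The forward direction fails; the converse holds.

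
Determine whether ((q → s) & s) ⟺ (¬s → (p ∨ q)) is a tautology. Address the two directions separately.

(→) Assume the antecedent. If s is true, ¬s → (p ∨ q) reduces to true regardless of the other variables. If s is false, the antecedent cannot hold. Either way ¬s → (p ∨ q) holds.

(←) This fails. Under s = F, p = T, q = F, the left side is false but the right side is true.

(⇒) holds; (⇐) fails.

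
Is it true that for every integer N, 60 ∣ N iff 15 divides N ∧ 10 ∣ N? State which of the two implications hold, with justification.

(⇒) If 60 ∣ N, write N = 60q. Since 60 = 4·15, N = 15·(4q), so 15 ∣ N; and since 60 = 6·10, N = 10·(6q), so 10 ∣ N.

(⇐) This fails: take N = 30. Both 15 ∣ 30 and 10 ∣ 30, yet 30 is not a multiple of 60 (since 30 = 0·60 + 30), so 60 ∤ 30.

The forward direction holds; the converse fails.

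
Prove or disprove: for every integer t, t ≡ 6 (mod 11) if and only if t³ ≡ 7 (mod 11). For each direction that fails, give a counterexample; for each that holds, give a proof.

Converse. For the converse, argue contrapositively. If t ≢ 6 (mod 11), then t is congruent to one of 0, 1, 2, 3, 4, 5, 7, 8, 9, 10 modulo 11, and these give t³ ≡ 0, 1, 8, 5, 9, 4, 2, 6, 3, 10 respectively — never 7.

Forward direction. Suppose t ≡ 6 (mod 11). Write t = 11j + 6. Then (11j + 6)³ = 1331j³ + 2178j² + 1188j + 216 = 11(121j³ + 198j² + 108j + 19) + 7, so t³ ≡ 7 (mod 11).

The biconditional holds.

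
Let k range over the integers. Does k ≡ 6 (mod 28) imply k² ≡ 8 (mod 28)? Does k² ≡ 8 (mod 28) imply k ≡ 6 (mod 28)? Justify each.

(⇒) Suppose k ≡ 6 (mod 28). Write k = 28j + 6. Then (28j + 6)² = 784j² + 336j + 36 = 28(28j² + 12j + 1) + 8, so k² ≡ 8 (mod 28).

(⇐) This fails: take k = 8. Then 8² = 64 ≡ 8 (mod 28), yet 8 ≡ 8 (mod 28), not 6.

The forward direction holds; the converse fails.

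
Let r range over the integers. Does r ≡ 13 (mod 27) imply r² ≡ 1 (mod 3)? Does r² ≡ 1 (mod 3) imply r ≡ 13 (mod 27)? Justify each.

(⇐) This fails: take r = 1. Then 1² = 1 ≡ 1 (mod 3), yet 1 ≡ 1 (mod 27), not 13.

(⇒) Suppose r ≡ 13 (mod 27). Then r² ≡ 13² = 169 (mod 27), and since 3 ∣ 27, also r² ≡ 1 (mod 3).

Only the forward implication holds.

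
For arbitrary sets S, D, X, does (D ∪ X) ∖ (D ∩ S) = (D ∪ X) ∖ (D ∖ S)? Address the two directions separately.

Neither inclusion holds.

(⊆) This inclusion fails. Take S = ∅, D = {1}, X = ∅; then 1 ∈ (D ∪ X) ∖ (D ∩ S) but 1 ∉ (D ∪ X) ∖ (D ∖ S).

(⊇) This inclusion fails. Take S = {1}, D = {1}, X = ∅; then 1 ∈ (D ∪ X) ∖ (D ∖ S) but 1 ∉ (D ∪ X) ∖ (D ∩ S).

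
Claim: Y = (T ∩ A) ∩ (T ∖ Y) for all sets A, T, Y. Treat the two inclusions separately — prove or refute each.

(⊆) This inclusion fails. Take A = ∅, T = ∅, Y = {1}; then 1 ∈ Y but 1 ∉ (T ∩ A) ∩ (T ∖ Y).

(⊇) This inclusion fails. Take A = {1}, T = {1}, Y = ∅; then 1 ∈ (T ∩ A) ∩ (T ∖ Y) but 1 ∉ Y.

Neither inclusion holds.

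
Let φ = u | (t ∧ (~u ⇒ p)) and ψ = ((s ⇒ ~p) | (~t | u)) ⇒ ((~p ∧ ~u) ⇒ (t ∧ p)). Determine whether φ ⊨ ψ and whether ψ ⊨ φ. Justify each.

Not equivalent: only (⇒) holds.

(⟹) Assume the antecedent. If u is true, the consequent reduces to true regardless of the other variables. If u is false, the antecedent forces (t = T, s = F, p = T, u = F) or (t = T, s = T, p = T, u = F), and the consequent holds there. Either way the consequent holds.

(⟸) This fails. Under t = F, s = F, p = T, u = F, the left side is false but the right side is true.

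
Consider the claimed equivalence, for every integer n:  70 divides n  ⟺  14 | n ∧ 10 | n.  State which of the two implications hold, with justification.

(⟹) If 70 ∣ n, write n = 70q. Since 70 = 5·14, n = 14·(5q), so 14 ∣ n; and since 70 = 7·10, n = 10·(7q), so 10 ∣ n.

(⟸) Suppose 14 ∣ n and 10 ∣ n. Any common multiple of 14 and 10 is a multiple of their lcm; here lcm(14, 10) = 14·10/gcd(14, 10) = 140/2 = 70, so 70 ∣ n.

Both implications hold.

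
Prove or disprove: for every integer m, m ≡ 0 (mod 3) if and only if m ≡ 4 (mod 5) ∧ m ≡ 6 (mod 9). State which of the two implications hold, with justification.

(→) This fails: m = 0 gives 0 ≡ 0 (mod 3) but 0 ≡ 0 (mod 5), so the conjunction on the right does not hold.

(←) Conversely, if m ≡ 4 (mod 5) and m ≡ 6 (mod 9), then by the Chinese remainder theorem m ≡ 24 (mod 45). Since 24 ≡ 0 (mod 3) and 3 ∣ 45, we get m ≡ 0 (mod 3).

Not equivalent: only (⇐) holds.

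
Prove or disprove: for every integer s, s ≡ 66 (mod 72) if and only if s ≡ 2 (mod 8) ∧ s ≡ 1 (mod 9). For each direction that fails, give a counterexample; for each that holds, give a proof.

Neither direction holds.

Forward direction. This fails: s = 66 gives 66 ≡ 66 (mod 72) but 66 ≡ 3 (mod 9), so the conjunction on the right does not hold.

Converse. This fails: s = 10 satisfies both congruences on the right (10 ≡ 2 mod 8 and 10 ≡ 1 mod 9) yet 10 ≡ 10 (mod 72), not 66.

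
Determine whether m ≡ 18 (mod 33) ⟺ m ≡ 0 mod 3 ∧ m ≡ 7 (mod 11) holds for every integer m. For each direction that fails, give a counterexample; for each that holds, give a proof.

Both directions hold; the statement is true.

(⟹) Suppose m ≡ 18 (mod 33); write m = 33j + 18. Since 3 ∣ 33, reducing mod 3 gives m ≡ 18 ≡ 0 (mod 3); since 11 ∣ 33, reducing mod 11 gives m ≡ 18 ≡ 7 (mod 11).

(⟸) Conversely, if m ≡ 0 (mod 3) and m ≡ 7 (mod 11), then by the Chinese remainder theorem m ≡ 18 (mod 33). This is exactly m ≡ 18 (mod 33).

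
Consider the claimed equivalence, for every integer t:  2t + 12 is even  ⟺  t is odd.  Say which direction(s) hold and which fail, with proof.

[⇐] Suppose t is odd. Since 2 is even, 2t is even for every t, so 2t + 12 has the same parity as 12, which is even. Hence 2t + 12 is even.

[⇒] This fails: take t = 2. Then 2t + 12 = 16, which is even, yet t = 2 is even, not odd.

(⇒) fails; (⇐) holds.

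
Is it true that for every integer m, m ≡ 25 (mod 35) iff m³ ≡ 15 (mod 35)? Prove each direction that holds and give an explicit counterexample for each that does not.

The forward direction holds; the converse fails.

(⇒) Suppose m ≡ 25 (mod 35). Write m = 35j + 25. Then (35j + 25)³ = 42875j³ + 91875j² + 65625j + 15625 = 35(1225j³ + 2625j² + 1875j + 446) + 15, so m³ ≡ 15 (mod 35).

(⇐) This fails: take m = 15. Then 15³ = 3375 ≡ 15 (mod 35), yet 15 ≡ 15 (mod 35), not 25.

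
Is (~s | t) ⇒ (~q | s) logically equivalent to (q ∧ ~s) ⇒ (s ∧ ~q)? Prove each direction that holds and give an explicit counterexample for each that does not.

(⇐) Assume the antecedent. If q is true, the antecedent forces (t = F, q = T, s = T) or (t = T, q = T, s = T), and (~s | t) ⇒ (~q | s) holds there. If q is false, (~s | t) ⇒ (~q | s) reduces to true regardless of the other variables. Either way (~s | t) ⇒ (~q | s) holds.

(⇒) Assume the antecedent. If q is true, the antecedent forces (t = F, q = T, s = T) or (t = T, q = T, s = T), and (q ∧ ~s) ⇒ (s ∧ ~q) holds there. If q is false, (q ∧ ~s) ⇒ (s ∧ ~q) reduces to true regardless of the other variables. Either way (q ∧ ~s) ⇒ (s ∧ ~q) holds.

Both directions hold; the statement is true.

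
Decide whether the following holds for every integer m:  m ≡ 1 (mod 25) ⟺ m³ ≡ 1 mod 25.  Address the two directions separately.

Both implications hold.

(⇒) Suppose m ≡ 1 (mod 25). Write m = 25j + 1. Then (25j + 1)³ = 15625j³ + 1875j² + 75j + 1 = 25(625j³ + 75j² + 3j) + 1, so m³ ≡ 1 (mod 25).

(⇐) Conversely, suppose m³ ≡ 1 (mod 25). The only residue r in {0, …, 24} with r³ ≡ 1 (mod 25) is r = 1, so m ≡ 1 (mod 25).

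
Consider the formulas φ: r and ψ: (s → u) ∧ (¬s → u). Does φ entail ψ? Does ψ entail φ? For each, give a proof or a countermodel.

(⇒) This fails. Under u = F, r = T, s = F, the left side is true but the right side is false.

(⇐) This fails. Under u = T, r = F, s = F, the left side is false but the right side is true.

Both directions fail.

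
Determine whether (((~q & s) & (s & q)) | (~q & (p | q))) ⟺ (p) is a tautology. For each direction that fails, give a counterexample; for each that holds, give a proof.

(⇒) holds; (⇐) fails.

[⇒] Assume the antecedent. If p is true, p reduces to true regardless of the other variables. If p is false, the antecedent cannot hold. Either way p holds.

[⇐] This fails. Under p = T, q = T, s = F, the left side is false but the right side is true.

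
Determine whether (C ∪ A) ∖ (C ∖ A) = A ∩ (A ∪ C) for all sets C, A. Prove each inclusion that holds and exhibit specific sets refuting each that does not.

(⟹) Let x ∈ (C ∪ A) ∖ (C ∖ A). Then either x ∈ A and x ∉ C; or x ∈ C ∩ A. In each case x ∈ A ∩ (A ∪ C), so (C ∪ A) ∖ (C ∖ A) ⊆ A ∩ (A ∪ C).

(⟸) Let x ∈ A ∩ (A ∪ C). Then either x ∈ A and x ∉ C; or x ∈ C ∩ A. In each case x ∈ (C ∪ A) ∖ (C ∖ A), so A ∩ (A ∪ C) ⊆ (C ∪ A) ∖ (C ∖ A).

The two sets are equal.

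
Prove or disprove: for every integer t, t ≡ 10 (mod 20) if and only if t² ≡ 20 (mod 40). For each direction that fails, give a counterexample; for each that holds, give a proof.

The biconditional holds.

[⇒] Suppose t ≡ 10 (mod 20). Working modulo 40, t ∈ {10, 30}; for each such r, r² ≡ 20 (mod 40).

[⇐] Conversely, the residues r modulo 40 with r² ≡ 20 (mod 40) are exactly {10, 30}, and each is ≡ 10 (mod 20).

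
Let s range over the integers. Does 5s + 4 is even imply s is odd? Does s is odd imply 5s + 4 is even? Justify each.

Neither direction holds.

(⇒) This fails: s = 0 gives 5s + 4 = 4, which is even, but 0 is even, not odd.

(⇐) This also fails: s = 3 is odd, but 5s + 4 = 19 is odd, not even.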